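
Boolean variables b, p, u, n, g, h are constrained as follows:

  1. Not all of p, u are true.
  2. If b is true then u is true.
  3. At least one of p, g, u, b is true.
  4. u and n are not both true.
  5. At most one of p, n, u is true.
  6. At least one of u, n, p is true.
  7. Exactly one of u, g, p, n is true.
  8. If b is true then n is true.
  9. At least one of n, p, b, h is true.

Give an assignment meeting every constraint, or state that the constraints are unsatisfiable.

b = False; p = False; u = True; n = False; g = False; h = True

  (1) {p, u}: 1/2 true — not all ✓
  (2) b=F ⇒ u: vacuous ✓
  (3) {p, g, u, b}: 1 true — at least one ✓
  (4) u=T, n=F — not both ✓
  (5) {p, n, u}: 1 true — at most one ✓
  (6) {u, n, p}: 1 true — at least one ✓
  (7) {u, g, p, n}: 1 true — exactly one ✓
  (8) b=F ⇒ n: vacuous ✓
  (9) {n, p, b, h}: 1 true — at least one ✓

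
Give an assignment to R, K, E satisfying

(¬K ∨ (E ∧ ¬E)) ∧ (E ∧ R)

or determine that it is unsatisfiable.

R=T; K=F; E=T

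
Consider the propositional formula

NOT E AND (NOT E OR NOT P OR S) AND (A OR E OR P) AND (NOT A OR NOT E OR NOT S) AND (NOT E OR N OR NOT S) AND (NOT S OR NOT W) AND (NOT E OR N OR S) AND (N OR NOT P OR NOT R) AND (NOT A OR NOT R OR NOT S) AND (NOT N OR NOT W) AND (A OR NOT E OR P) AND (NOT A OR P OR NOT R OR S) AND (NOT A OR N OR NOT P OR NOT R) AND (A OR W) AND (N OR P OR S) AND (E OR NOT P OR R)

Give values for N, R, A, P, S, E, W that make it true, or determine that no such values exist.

N=T; R=F; A=T; P=F; S=T; E=F; W=F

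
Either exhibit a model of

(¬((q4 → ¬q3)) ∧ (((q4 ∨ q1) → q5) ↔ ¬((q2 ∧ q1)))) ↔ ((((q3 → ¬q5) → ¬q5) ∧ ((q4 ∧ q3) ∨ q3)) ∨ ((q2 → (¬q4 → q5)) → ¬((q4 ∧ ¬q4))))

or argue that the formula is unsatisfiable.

q1 = False, q2 = True, q3 = True, q4 = True, q5 = True

  (¬((q4 → ¬q3)) ∧ (((q4 ∨ q1) → q5) ↔ ¬((q2 ∧ q1)))) ↔ ((((q3 → ¬q5) → ¬q5) ∧ ((q4 ∧ q3) ∨ q3)) ∨ ((q2 → (¬q4 → q5)) → ¬((q4 ∧ ¬q4)))) = True
    ¬((q4 → ¬q3)) ∧ (((q4 ∨ q1) → q5) ↔ ¬((q2 ∧ q1))) = True
      ¬((q4 → ¬q3)) = True
        q4 → ¬q3 = False
          ¬q3 = False
      ((q4 ∨ q1) → q5) ↔ ¬((q2 ∧ q1)) = True
        (q4 ∨ q1) → q5 = True
          q4 ∨ q1 = True
        ¬((q2 ∧ q1)) = True
          q2 ∧ q1 = False
    (((q3 → ¬q5) → ¬q5) ∧ ((q4 ∧ q3) ∨ q3)) ∨ ((q2 → (¬q4 → q5)) → ¬((q4 ∧ ¬q4))) = True
      ((q3 → ¬q5) → ¬q5) ∧ ((q4 ∧ q3) ∨ q3) = True
        (q3 → ¬q5) → ¬q5 = True
          q3 → ¬q5 = False
            ¬q5 = False
          ¬q5 = False
        (q4 ∧ q3) ∨ q3 = True
          q4 ∧ q3 = True
      (q2 → (¬q4 → q5)) → ¬((q4 ∧ ¬q4)) = True
        q2 → (¬q4 → q5) = True
          ¬q4 → q5 = True
            ¬q4 = False
        ¬((q4 ∧ ¬q4)) = True
          q4 ∧ ¬q4 = False
            ¬q4 = False
The formula evaluates to True.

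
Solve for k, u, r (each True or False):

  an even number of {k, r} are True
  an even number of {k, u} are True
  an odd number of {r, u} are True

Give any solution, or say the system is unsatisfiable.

Adding constraints 1, 2, 3 mod 2: every variable appears an even number of times on the left, so the left side is 0.
But the right sides sum to 1 (mod 2). 0 ≠ 1 — the system is inconsistent.

Unsatisfiable — no assignment works.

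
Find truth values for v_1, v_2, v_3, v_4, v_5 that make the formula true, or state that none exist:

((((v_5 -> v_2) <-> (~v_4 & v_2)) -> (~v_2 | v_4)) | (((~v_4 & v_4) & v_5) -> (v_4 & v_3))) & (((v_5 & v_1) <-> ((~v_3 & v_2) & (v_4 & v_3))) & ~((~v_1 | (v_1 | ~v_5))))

No satisfying assignment exists.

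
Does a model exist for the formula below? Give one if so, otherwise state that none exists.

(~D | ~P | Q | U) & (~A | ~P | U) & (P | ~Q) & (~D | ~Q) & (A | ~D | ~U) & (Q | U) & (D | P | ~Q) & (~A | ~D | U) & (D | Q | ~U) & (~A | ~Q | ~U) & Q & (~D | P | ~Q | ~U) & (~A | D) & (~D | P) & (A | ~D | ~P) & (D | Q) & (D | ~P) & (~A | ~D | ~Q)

Case Q = True:
  (P | ~Q) forces P = True.
  (~D | ~Q) forces D = False.
  Clause (D | ~P) is falsified — contradiction.
Case Q = False:
  Clause (Q) is falsified — contradiction.
Both cases fail, so the formula is unsatisfiable.

The formula is unsatisfiable.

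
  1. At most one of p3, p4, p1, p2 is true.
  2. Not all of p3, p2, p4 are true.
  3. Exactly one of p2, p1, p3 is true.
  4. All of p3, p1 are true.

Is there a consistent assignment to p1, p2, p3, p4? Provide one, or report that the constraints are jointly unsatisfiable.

Case p1 = True:
  (1) with p1=T forces p3 = False.
  Constraint (4) is violated (p3=F) — contradiction.
Case p1 = False:
  Constraint (4) is violated (p1=F) — contradiction.
Both cases fail — unsatisfiable.

Unsatisfiable — no assignment works.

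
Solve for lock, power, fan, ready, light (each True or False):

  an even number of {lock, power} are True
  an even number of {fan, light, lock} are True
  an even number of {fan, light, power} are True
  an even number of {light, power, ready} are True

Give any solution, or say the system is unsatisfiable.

lock = False, power = False, fan = True, ready = True, light = True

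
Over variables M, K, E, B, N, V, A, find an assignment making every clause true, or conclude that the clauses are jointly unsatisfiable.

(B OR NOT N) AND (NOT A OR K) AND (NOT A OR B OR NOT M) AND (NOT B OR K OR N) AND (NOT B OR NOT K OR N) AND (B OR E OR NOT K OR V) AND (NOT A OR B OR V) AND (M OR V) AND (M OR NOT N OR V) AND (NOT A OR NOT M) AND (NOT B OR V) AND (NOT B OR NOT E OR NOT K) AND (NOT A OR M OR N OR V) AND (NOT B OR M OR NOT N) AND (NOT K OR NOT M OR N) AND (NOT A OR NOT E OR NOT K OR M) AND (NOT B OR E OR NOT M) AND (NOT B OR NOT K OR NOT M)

Set M = False.
  then (M OR V) forces V = True.
Set K = True.
Set E = True.
  then (NOT B OR NOT E OR NOT K) forces B = False.
  then (NOT A OR NOT E OR NOT K OR M) forces A = False.
  then (B OR NOT N) forces N = False.
All clauses satisfied.

M: False; K: True; E: True; B: False; N: False; V: True; A: False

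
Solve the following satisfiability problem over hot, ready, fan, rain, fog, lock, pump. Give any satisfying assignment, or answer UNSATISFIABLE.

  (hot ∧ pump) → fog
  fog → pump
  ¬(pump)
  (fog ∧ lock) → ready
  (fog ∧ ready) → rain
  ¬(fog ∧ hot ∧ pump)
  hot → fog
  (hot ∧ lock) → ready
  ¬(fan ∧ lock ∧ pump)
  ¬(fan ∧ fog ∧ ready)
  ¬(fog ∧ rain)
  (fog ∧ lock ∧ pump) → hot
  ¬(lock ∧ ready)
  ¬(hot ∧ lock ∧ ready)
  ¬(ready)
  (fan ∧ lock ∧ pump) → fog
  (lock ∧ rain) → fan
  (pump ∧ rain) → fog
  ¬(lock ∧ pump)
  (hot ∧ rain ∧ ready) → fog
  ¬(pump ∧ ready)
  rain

hot=F, ready=F, fan=F, rain=T, fog=F, lock=F, pump=F

Unit clause (¬ready) forces ready = False.
Unit clause (¬pump) forces pump = False.
In (¬fog ∨ pump) only ¬fog is left, so fog = False.
Unit clause (rain) forces rain = True.
In (fog ∨ ¬hot) only ¬hot is left, so hot = False.
Set fan = False.
  then (fan ∨ ¬lock ∨ ¬rain) forces lock = False.
All clauses satisfied.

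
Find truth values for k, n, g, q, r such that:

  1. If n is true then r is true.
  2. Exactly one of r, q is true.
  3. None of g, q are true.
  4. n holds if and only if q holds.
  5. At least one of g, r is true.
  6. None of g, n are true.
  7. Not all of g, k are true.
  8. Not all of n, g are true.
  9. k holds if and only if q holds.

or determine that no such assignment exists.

k=F, n=F, g=F, q=F, r=T

  (1) n=F ⇒ r: vacuous ✓
  (2) {r, q}: 1 true — exactly one ✓
  (3) {g, q}: 0 true — none ✓
  (4) n=F, q=F — same ✓
  (5) {g, r}: 1 true — at least one ✓
  (6) {g, n}: 0 true — none ✓
  (7) {g, k}: 0/2 true — not all ✓
  (8) {n, g}: 0/2 true — not all ✓
  (9) k=F, q=F — same ✓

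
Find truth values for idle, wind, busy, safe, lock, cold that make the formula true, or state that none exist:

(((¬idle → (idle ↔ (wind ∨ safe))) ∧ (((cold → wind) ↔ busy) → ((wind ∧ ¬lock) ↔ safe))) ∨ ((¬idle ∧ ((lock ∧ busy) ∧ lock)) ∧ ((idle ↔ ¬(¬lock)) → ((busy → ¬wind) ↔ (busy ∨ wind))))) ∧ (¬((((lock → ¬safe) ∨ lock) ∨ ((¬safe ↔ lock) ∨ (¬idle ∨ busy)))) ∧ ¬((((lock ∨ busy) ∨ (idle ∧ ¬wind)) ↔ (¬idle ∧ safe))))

Unsatisfiable — no assignment works.

The conjunct ¬((((lock → ¬safe) ∨ lock) ∨ ((¬safe ↔ lock) ∨ (¬idle ∨ busy)))) is unsatisfiable on its own:
  lock = True: this becomes ¬((True ∨ (¬safe ∨ (¬idle ∨ busy)))) = False.
  lock = False: this becomes ¬((True ∨ (safe ∨ (¬idle ∨ busy)))) = False.
So the whole conjunction is unsatisfiable.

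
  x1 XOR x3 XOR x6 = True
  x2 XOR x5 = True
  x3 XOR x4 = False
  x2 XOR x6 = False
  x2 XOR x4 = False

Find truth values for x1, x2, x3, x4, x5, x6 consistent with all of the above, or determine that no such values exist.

x1: True, x2: False, x3: False, x4: False, x5: True, x6: False

x1 XOR x3 XOR x6 = T XOR F XOR F = True ✓
x2 XOR x5 = F XOR T = True ✓
x3 XOR x4 = F XOR F = False ✓
x2 XOR x6 = F XOR F = False ✓
x2 XOR x4 = F XOR F = False ✓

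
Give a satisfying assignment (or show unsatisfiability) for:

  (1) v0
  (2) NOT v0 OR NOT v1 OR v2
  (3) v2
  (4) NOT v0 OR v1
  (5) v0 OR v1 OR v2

Unit clause (v0) forces v0 = True.
Unit clause (v2) forces v2 = True.
In (NOT v0 OR v1) only v1 is left, so v1 = True.
Check each clause:
  (v0): v0 holds.
  (NOT v0 OR NOT v1 OR v2): v2 holds.
  (v2): v2 holds.
  (NOT v0 OR v1): v1 holds.
  (v0 OR v1 OR v2): v0 holds.
All clauses satisfied.

v0 = True, v1 = True, v2 = True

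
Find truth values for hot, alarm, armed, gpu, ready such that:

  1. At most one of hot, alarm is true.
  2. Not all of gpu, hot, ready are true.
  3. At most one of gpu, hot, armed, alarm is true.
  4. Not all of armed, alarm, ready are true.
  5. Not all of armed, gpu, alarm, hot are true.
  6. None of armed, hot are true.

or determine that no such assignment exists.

hot = False, alarm = False, armed = False, gpu = False, ready = True

  (1) {hot, alarm}: 0 true — at most one ✓
  (2) {gpu, hot, ready}: 1/3 true — not all ✓
  (3) {gpu, hot, armed, alarm}: 0 true — at most one ✓
  (4) {armed, alarm, ready}: 1/3 true — not all ✓
  (5) {armed, gpu, alarm, hot}: 0/4 true — not all ✓
  (6) {armed, hot}: 0 true — none ✓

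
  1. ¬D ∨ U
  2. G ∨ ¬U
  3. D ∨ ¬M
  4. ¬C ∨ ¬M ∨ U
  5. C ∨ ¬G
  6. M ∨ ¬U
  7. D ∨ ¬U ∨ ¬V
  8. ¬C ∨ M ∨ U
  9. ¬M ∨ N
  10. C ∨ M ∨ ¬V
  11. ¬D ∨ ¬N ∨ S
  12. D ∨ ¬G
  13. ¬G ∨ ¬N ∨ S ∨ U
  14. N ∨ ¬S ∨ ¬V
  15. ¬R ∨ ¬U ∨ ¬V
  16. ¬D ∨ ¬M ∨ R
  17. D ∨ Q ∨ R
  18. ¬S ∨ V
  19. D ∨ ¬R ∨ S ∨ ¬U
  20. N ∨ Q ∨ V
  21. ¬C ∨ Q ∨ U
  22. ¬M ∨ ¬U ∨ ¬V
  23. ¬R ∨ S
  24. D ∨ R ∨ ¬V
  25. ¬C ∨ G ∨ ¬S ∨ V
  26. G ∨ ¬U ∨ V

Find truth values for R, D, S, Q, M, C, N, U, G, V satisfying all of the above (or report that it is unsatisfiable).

R=F; D=F; S=F; Q=T; M=F; C=F; N=F; U=F; G=F; V=F

Set R = False.
Try D = True:
  (¬D ∨ U) forces U = True.
  (G ∨ ¬U) forces G = True.
  (C ∨ ¬G) forces C = True.
  (M ∨ ¬U) forces M = True.
  clause (¬D ∨ ¬M ∨ R) is falsified — backtrack.
So D = False.
  then (D ∨ ¬M) forces M = False.
  then (M ∨ ¬U) forces U = False.
  then (¬C ∨ M ∨ U) forces C = False.
  then (C ∨ M ∨ ¬V) forces V = False.
  then (D ∨ ¬G) forces G = False.
  then (D ∨ Q ∨ R) forces Q = True.
  then (¬S ∨ V) forces S = False.
Set N = False.
All clauses satisfied.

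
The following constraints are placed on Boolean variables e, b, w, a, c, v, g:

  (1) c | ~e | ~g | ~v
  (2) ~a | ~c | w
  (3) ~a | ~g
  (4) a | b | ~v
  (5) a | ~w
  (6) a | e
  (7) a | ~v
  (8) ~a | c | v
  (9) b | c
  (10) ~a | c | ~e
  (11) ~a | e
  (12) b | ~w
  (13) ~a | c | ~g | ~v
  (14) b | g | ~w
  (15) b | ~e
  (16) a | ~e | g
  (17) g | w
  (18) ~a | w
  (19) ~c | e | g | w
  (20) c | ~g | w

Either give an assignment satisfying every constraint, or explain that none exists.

Try e = False:
  (a | e) forces a = True.
  clause (~a | e) is falsified — backtrack.
So e = True.
  then (b | ~e) forces b = True.
Set w = True.
  then (a | ~w) forces a = True.
  then (~a | c | ~e) forces c = True.
  then (~a | ~g) forces g = False.
Set v = True.
All clauses satisfied.

e = True, b = True, w = True, a = True, c = True, v = True, g = False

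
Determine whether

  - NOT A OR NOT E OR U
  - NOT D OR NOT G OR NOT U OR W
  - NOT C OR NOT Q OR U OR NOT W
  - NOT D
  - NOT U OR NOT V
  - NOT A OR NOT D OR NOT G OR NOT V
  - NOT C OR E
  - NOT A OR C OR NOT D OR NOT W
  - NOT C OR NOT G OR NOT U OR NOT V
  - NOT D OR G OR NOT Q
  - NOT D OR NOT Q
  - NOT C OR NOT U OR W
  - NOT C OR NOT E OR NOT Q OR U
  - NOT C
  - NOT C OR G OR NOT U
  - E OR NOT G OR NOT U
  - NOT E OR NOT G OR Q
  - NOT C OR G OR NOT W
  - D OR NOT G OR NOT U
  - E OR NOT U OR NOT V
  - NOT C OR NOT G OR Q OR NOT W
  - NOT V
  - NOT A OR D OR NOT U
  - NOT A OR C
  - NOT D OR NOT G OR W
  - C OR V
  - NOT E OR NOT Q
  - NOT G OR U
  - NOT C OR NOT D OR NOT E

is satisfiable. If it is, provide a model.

UNSATISFIABLE

Case D = True:
  Clause (NOT D) is falsified — contradiction.
Case D = False:
  (NOT C) forces C = False.
  (NOT V) forces V = False.
  Clause (C OR V) is falsified — contradiction.
Both cases fail, so the formula is unsatisfiable.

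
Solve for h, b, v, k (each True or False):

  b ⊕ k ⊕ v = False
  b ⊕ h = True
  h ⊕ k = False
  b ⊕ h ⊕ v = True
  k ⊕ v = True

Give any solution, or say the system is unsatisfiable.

Adding constraints 1, 3, 4 mod 2: every variable appears an even number of times on the left, so the left side is 0.
But the right sides sum to 1 (mod 2). 0 ≠ 1 — the system is inconsistent.

No satisfying assignment exists.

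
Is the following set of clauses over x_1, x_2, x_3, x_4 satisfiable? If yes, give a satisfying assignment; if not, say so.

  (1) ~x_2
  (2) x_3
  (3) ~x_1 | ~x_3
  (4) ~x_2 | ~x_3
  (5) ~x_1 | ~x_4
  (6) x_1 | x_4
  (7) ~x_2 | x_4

Unit clause (~x_2) forces x_2 = False.
Unit clause (x_3) forces x_3 = True.
In (~x_1 | ~x_3) only ~x_1 is left, so x_1 = False.
In (x_1 | x_4) only x_4 is left, so x_4 = True.
All clauses satisfied.

x_1: False; x_2: False; x_3: True; x_4: True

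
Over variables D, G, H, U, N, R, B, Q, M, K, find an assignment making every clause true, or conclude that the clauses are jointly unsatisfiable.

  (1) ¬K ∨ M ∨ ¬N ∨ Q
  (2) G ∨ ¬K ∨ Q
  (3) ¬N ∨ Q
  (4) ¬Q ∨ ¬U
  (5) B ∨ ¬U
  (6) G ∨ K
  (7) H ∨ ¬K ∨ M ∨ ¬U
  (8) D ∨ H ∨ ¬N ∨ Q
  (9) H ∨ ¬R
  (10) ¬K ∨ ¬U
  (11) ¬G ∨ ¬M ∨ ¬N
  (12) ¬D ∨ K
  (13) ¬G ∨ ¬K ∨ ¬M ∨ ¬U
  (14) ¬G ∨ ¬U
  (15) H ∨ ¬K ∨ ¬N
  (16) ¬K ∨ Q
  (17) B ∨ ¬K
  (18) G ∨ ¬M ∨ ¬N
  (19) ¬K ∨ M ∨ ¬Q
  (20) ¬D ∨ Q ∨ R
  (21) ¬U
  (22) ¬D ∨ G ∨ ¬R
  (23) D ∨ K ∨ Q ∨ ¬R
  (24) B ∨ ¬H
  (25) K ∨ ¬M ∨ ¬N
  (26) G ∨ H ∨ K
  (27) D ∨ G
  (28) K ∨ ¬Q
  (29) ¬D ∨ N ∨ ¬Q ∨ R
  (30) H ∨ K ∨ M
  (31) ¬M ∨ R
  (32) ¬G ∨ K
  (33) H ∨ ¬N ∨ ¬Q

Unit clause (¬U) forces U = False.
Set D = False.
  then (D ∨ G) forces G = True.
  then (¬G ∨ K) forces K = True.
  then (¬K ∨ Q) forces Q = True.
  then (B ∨ ¬K) forces B = True.
  then (¬K ∨ M ∨ ¬Q) forces M = True.
  then (¬M ∨ R) forces R = True.
  then (H ∨ ¬R) forces H = True.
  then (¬G ∨ ¬M ∨ ¬N) forces N = False.
All clauses satisfied.

D = False, G = True, H = True, U = False, N = False, R = True, B = True, Q = True, M = True, K = True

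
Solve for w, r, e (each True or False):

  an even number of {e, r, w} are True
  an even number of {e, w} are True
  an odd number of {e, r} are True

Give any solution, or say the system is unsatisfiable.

w=T, r=F, e=T

{e, r, w}: 2 true → even ✓
{e, w}: 2 true → even ✓
{e, r}: 1 true → odd ✓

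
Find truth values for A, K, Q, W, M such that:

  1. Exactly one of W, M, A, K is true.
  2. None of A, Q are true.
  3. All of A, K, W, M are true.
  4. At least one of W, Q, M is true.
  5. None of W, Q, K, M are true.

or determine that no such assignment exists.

Case A = True:
  Constraint (2) is violated (A=T) — contradiction.
Case A = False:
  Constraint (3) is violated (A=F) — contradiction.
Both cases fail — unsatisfiable.

The formula is unsatisfiable.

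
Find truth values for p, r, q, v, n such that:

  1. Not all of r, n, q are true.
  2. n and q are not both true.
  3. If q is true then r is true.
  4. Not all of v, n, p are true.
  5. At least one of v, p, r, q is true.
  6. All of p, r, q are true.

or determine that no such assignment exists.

p = True, r = True, q = True, v = False, n = False

  (1) {r, n, q}: 2/3 true — not all ✓
  (2) n=F, q=T — not both ✓
  (3) q=T ⇒ r: T ✓
  (4) {v, n, p}: 1/3 true — not all ✓
  (5) {v, p, r, q}: 3 true — at least one ✓
  (6) {p, r, q}: all 3 true ✓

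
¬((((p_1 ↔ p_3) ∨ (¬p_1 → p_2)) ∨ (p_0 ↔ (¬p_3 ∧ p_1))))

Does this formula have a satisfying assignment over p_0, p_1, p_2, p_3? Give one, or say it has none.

p_0=T, p_1=F, p_2=F, p_3=T

  ¬((((p_1 ↔ p_3) ∨ (¬p_1 → p_2)) ∨ (p_0 ↔ (¬p_3 ∧ p_1)))) = True
    ((p_1 ↔ p_3) ∨ (¬p_1 → p_2)) ∨ (p_0 ↔ (¬p_3 ∧ p_1)) = False
      (p_1 ↔ p_3) ∨ (¬p_1 → p_2) = False
        p_1 ↔ p_3 = False
        ¬p_1 → p_2 = False
          ¬p_1 = True
      p_0 ↔ (¬p_3 ∧ p_1) = False
        ¬p_3 ∧ p_1 = False
          ¬p_3 = False
The formula evaluates to True.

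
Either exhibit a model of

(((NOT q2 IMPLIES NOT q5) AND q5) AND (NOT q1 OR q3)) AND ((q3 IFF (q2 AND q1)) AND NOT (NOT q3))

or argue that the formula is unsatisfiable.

q1 = True; q2 = True; q3 = True; q5 = True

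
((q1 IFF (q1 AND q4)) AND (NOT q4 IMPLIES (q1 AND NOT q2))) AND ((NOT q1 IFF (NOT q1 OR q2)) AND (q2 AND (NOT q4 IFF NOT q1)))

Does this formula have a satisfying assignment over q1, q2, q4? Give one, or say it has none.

Case q2 = True: the formula simplifies to ((q1 IFF (q1 AND q4)) AND q4) AND (NOT q1 AND (NOT q4 IFF NOT q1)).
  q1 = True: the conjunct NOT q1 is False.
  q1 = False: simplifies to q4 AND NOT q4.
    q4 = True: the conjunct NOT q4 is False.
    q4 = False: the conjunct q4 is False.
Case q2 = False: the conjunct q2 is False.
Both cases fail — unsatisfiable.

Unsatisfiable — no assignment works.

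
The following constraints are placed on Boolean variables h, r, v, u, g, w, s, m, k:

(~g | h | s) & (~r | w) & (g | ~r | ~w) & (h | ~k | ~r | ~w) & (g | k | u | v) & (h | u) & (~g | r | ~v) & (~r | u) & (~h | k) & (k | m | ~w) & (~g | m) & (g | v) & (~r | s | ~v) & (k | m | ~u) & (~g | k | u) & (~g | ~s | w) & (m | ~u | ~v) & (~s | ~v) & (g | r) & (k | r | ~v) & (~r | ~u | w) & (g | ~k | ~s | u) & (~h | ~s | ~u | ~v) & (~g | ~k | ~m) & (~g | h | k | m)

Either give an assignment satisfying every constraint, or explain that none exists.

h = False; r = False; v = False; u = True; g = True; w = True; s = True; m = True; k = False

Set h = False.
  then (h | u) forces u = True.
Set r = False.
  then (g | r) forces g = True.
  then (~g | h | s) forces s = True.
  then (~g | r | ~v) forces v = False.
  then (~g | m) forces m = True.
  then (~g | ~s | w) forces w = True.
  then (~g | ~k | ~m) forces k = False.
All clauses satisfied.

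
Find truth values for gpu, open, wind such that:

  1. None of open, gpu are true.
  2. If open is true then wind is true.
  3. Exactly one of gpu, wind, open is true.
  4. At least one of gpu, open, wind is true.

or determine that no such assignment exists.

gpu = False, open = False, wind = True

  (1) {open, gpu}: 0 true — none ✓
  (2) open=F ⇒ wind: vacuous ✓
  (3) {gpu, wind, open}: 1 true — exactly one ✓
  (4) {gpu, open, wind}: 1 true — at least one ✓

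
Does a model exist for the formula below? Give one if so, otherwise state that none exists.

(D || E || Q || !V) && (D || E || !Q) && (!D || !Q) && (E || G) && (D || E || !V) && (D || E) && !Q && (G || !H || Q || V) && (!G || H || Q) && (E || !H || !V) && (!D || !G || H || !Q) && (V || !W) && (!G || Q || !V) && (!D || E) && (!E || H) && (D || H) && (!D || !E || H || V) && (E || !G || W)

Unit clause (!Q) forces Q = False.
Try E = False:
  (E || G) forces G = True.
  (D || E) forces D = True.
  clause (!D || E) is falsified — backtrack.
So E = True.
  then (!E || H) forces H = True.
Set D = False.
Set V = False.
  then (G || !H || Q || V) forces G = True.
  then (V || !W) forces W = False.
All clauses satisfied.

E = True; D = False; V = False; W = False; H = True; G = True; Q = False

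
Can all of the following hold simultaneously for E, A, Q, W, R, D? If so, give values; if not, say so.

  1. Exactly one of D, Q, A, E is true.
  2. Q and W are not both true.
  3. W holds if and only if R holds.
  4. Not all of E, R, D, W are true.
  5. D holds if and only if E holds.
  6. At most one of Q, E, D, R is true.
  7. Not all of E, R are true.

E = False, A = True, Q = False, W = True, R = True, D = False

  (1) {D, Q, A, E}: 1 true — exactly one ✓
  (2) Q=F, W=T — not both ✓
  (3) W=T, R=T — same ✓
  (4) {E, R, D, W}: 2/4 true — not all ✓
  (5) D=F, E=F — same ✓
  (6) {Q, E, D, R}: 1 true — at most one ✓
  (7) {E, R}: 1/2 true — not all ✓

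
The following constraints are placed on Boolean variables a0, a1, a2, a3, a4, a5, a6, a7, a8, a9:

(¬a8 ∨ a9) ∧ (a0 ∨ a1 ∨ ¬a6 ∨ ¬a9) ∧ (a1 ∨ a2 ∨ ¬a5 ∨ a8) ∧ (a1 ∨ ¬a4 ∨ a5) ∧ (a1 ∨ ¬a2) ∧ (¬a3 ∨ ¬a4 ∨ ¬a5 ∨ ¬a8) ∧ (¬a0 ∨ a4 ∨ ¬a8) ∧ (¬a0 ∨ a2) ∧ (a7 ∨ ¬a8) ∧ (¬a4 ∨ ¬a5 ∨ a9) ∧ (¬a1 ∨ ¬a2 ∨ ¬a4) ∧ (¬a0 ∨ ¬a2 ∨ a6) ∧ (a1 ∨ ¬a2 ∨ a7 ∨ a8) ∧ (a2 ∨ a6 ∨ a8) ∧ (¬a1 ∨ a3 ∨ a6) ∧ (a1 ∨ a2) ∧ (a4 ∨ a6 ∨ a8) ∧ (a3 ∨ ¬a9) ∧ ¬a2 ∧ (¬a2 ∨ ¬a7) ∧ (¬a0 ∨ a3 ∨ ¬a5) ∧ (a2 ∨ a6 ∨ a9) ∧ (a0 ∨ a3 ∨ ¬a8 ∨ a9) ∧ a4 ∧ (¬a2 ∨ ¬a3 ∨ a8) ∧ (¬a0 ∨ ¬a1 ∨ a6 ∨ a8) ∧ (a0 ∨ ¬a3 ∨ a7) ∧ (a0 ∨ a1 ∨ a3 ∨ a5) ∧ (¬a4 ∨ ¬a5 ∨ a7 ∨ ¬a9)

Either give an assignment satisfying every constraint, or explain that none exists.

a0 = False, a1 = True, a2 = False, a3 = True, a4 = True, a5 = False, a6 = True, a7 = True, a8 = False, a9 = True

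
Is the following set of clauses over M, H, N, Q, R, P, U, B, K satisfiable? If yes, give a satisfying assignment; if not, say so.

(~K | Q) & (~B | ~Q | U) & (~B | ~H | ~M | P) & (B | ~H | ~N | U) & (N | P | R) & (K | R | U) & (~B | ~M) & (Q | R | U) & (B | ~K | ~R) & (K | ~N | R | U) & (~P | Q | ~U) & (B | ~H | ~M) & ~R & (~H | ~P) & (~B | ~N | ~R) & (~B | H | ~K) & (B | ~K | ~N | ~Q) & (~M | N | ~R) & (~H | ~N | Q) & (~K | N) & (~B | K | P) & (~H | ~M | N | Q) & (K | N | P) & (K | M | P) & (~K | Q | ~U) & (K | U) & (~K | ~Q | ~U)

M = False, H = False, N = False, Q = True, R = False, P = True, U = True, B = True, K = False

Unit clause (~R) forces R = False.
Set M = False.
Set H = False.
Set N = False.
  then (N | P | R) forces P = True.
  then (~K | N) forces K = False.
  then (K | U) forces U = True.
  then (~P | Q | ~U) forces Q = True.
Set B = True.
All clauses satisfied.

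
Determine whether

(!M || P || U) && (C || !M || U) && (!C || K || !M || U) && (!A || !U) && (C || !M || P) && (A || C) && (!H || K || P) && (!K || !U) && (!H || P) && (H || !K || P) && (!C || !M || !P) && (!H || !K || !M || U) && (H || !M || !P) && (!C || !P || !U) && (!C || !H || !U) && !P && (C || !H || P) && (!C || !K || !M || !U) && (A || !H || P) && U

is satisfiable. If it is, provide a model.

K: False, P: False, H: False, A: False, M: True, U: True, C: True

Unit clause (!P) forces P = False.
Unit clause (U) forces U = True.
In (!A || !U) only !A is left, so A = False.
In (A || C) only C is left, so C = True.
In (!K || !U) only !K is left, so K = False.
In (!H || P) only !H is left, so H = False.
Set M = True.
All clauses satisfied.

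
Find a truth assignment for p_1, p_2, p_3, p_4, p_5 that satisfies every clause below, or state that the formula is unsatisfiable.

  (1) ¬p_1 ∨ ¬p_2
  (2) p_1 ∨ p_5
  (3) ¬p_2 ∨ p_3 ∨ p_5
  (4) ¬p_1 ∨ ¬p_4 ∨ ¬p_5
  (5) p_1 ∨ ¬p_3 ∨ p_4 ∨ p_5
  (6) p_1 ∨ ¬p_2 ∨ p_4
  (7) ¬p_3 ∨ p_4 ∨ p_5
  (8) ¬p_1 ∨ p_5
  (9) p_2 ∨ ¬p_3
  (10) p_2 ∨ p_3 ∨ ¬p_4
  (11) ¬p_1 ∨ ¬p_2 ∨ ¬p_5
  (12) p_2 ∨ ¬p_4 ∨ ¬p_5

p_1=F, p_2=T, p_3=T, p_4=T, p_5=T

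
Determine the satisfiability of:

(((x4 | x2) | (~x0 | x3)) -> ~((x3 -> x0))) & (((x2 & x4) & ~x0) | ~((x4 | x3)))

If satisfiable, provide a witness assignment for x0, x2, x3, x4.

x0: False; x2: True; x3: True; x4: True

  ((x4 | x2) | (~x0 | x3)) -> ~((x3 -> x0)) = True
    (x4 | x2) | (~x0 | x3) = True
      x4 | x2 = True
      ~x0 | x3 = True
        ~x0 = True
    ~((x3 -> x0)) = True
      x3 -> x0 = False
  ((x2 & x4) & ~x0) | ~((x4 | x3)) = True
    (x2 & x4) & ~x0 = True
      x2 & x4 = True
      ~x0 = True
    ~((x4 | x3)) = False
      x4 | x3 = True
Both conjuncts True, so the formula holds.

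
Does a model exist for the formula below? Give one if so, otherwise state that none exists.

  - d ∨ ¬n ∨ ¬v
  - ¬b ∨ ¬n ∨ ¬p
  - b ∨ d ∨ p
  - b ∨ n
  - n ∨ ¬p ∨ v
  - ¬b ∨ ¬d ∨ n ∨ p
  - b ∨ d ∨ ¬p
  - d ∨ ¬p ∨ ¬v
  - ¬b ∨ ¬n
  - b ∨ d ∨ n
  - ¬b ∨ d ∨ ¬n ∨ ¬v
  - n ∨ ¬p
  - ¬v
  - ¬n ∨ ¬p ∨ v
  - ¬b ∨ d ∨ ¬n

d: False, p: False, n: False, b: True, v: False

Unit clause (¬v) forces v = False.
Set d = False.
Try p = True:
  (n ∨ ¬p ∨ v) forces n = True.
  clause (¬n ∨ ¬p ∨ v) is falsified — backtrack.
So p = False.
  then (b ∨ d ∨ p) forces b = True.
  then (¬b ∨ ¬n) forces n = False.
All clauses satisfied.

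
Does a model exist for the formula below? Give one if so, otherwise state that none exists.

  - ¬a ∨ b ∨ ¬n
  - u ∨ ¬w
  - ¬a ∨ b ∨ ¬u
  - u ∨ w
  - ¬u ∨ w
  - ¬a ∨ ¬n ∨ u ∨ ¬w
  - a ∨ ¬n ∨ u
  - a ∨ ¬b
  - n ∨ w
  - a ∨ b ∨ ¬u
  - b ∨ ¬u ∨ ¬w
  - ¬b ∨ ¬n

Try a = False:
  (a ∨ ¬b) forces b = False.
  (a ∨ b ∨ ¬u) forces u = False.
  (u ∨ ¬w) forces w = False.
  clause (u ∨ w) is falsified — backtrack.
So a = True.
Set u = True.
  then (¬a ∨ b ∨ ¬u) forces b = True.
  then (¬u ∨ w) forces w = True.
  then (¬b ∨ ¬n) forces n = False.
All clauses satisfied.

a = True, u = True, w = True, n = False, b = True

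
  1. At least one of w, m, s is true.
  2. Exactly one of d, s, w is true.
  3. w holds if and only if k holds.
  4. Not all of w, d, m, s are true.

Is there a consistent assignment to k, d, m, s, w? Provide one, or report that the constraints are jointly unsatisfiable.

k = True, d = False, m = False, s = False, w = True

  (1) {w, m, s}: 1 true — at least one ✓
  (2) {d, s, w}: 1 true — exactly one ✓
  (3) w=T, k=T — same ✓
  (4) {w, d, m, s}: 1/4 true — not all ✓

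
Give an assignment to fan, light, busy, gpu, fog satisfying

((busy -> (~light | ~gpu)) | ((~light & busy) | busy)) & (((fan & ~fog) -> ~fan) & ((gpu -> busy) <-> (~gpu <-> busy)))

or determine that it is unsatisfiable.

fan: False, light: True, busy: True, gpu: False, fog: False

  (busy -> (~light | ~gpu)) | ((~light & busy) | busy) = True
    busy -> (~light | ~gpu) = True
      ~light | ~gpu = True
        ~light = False
        ~gpu = True
    (~light & busy) | busy = True
      ~light & busy = False
        ~light = False
  ((fan & ~fog) -> ~fan) & ((gpu -> busy) <-> (~gpu <-> busy)) = True
    (fan & ~fog) -> ~fan = True
      fan & ~fog = False
        ~fog = True
      ~fan = True
    (gpu -> busy) <-> (~gpu <-> busy) = True
      gpu -> busy = True
      ~gpu <-> busy = True
        ~gpu = True
Both conjuncts True, so the formula holds.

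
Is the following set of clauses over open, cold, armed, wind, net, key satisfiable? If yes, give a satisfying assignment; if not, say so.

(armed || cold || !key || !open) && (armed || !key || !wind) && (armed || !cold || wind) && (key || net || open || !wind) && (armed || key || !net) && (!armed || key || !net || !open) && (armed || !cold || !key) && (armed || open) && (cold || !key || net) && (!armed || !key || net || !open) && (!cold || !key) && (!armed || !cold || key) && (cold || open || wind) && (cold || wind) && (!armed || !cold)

Set open = False.
  then (armed || open) forces armed = True.
  then (!armed || !cold) forces cold = False.
  then (cold || open || wind) forces wind = True.
Try net = False:
  (key || net || open || !wind) forces key = True.
  clause (cold || !key || net) is falsified — backtrack.
So net = True.
Set key = True.
All clauses satisfied.

open = False; cold = False; armed = True; wind = True; net = True; key = True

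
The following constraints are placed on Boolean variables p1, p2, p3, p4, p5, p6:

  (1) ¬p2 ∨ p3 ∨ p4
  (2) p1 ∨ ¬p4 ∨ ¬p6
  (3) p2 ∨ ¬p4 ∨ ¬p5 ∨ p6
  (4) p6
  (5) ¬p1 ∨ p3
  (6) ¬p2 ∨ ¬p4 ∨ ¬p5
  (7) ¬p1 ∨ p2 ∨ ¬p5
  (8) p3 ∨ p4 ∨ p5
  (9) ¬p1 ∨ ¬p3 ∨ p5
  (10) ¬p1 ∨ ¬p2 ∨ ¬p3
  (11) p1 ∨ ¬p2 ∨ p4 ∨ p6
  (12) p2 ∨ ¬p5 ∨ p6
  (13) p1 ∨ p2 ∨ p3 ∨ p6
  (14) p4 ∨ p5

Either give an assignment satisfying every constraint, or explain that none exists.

p1: False; p2: False; p3: True; p4: False; p5: True; p6: True

Unit clause (p6) forces p6 = True.
Try p1 = True:
  (¬p1 ∨ p3) forces p3 = True.
  (¬p1 ∨ ¬p3 ∨ p5) forces p5 = True.
  (¬p1 ∨ p2 ∨ ¬p5) forces p2 = True.
  clause (¬p1 ∨ ¬p2 ∨ ¬p3) is falsified — backtrack.
So p1 = False.
  then (p1 ∨ ¬p4 ∨ ¬p6) forces p4 = False.
  then (p4 ∨ p5) forces p5 = True.
Set p2 = False.
Set p3 = True.
All clauses satisfied.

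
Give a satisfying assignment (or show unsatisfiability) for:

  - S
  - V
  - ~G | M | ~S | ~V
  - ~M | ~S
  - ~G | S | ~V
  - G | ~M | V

Unit clause (S) forces S = True.
Unit clause (V) forces V = True.
In (~M | ~S) only ~M is left, so M = False.
In (~G | M | ~S | ~V) only ~G is left, so G = False.
Check each clause:
  (S): S holds.
  (V): V holds.
  (~G | M | ~S | ~V): ~G holds.
  (~M | ~S): ~M holds.
  (~G | S | ~V): ~G holds.
  (G | ~M | V): ~M holds.
All clauses satisfied.

V = True, S = True, G = False, M = False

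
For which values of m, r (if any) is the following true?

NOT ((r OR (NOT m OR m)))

The formula is unsatisfiable.

Case m = True: the formula becomes NOT ((r OR True)) = False.
Case m = False: the formula becomes NOT ((r OR True)) = False.
Both cases fail — unsatisfiable.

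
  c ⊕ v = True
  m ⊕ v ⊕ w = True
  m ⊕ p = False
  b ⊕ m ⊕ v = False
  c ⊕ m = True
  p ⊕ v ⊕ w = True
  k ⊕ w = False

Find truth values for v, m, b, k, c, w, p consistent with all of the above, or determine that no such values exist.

v: True; m: True; b: False; k: True; c: False; w: True; p: True

c ⊕ v = F ⊕ T = True ✓
m ⊕ v ⊕ w = T ⊕ T ⊕ T = True ✓
m ⊕ p = T ⊕ T = False ✓
b ⊕ m ⊕ v = F ⊕ T ⊕ T = False ✓
c ⊕ m = F ⊕ T = True ✓
p ⊕ v ⊕ w = T ⊕ T ⊕ T = True ✓
k ⊕ w = T ⊕ T = False ✓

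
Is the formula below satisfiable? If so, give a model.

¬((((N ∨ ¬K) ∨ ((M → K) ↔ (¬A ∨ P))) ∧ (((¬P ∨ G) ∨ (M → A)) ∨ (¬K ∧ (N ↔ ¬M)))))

K=T; M=T; A=F; N=F; P=T; G=F

  ¬((((N ∨ ¬K) ∨ ((M → K) ↔ (¬A ∨ P))) ∧ (((¬P ∨ G) ∨ (M → A)) ∨ (¬K ∧ (N ↔ ¬M))))) = True
    ((N ∨ ¬K) ∨ ((M → K) ↔ (¬A ∨ P))) ∧ (((¬P ∨ G) ∨ (M → A)) ∨ (¬K ∧ (N ↔ ¬M))) = False
      (N ∨ ¬K) ∨ ((M → K) ↔ (¬A ∨ P)) = True
        N ∨ ¬K = False
          ¬K = False
        (M → K) ↔ (¬A ∨ P) = True
          M → K = True
          ¬A ∨ P = True
            ¬A = True
      ((¬P ∨ G) ∨ (M → A)) ∨ (¬K ∧ (N ↔ ¬M)) = False
        (¬P ∨ G) ∨ (M → A) = False
          ¬P ∨ G = False
            ¬P = False
          M → A = False
        ¬K ∧ (N ↔ ¬M) = False
          ¬K = False
          N ↔ ¬M = True
            ¬M = False
The formula evaluates to True.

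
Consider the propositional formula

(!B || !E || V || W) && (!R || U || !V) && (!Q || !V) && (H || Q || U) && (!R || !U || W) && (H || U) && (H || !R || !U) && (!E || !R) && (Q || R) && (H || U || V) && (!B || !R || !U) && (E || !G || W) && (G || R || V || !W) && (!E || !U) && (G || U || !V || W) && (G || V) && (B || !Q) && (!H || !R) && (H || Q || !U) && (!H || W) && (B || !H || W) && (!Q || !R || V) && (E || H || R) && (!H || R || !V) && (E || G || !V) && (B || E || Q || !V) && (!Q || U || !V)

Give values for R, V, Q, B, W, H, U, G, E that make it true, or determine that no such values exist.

R = False; V = False; Q = True; B = True; W = True; H = True; U = False; G = True; E = False

Try R = True:
  (!E || !R) forces E = False.
  (!H || !R) forces H = False.
  (H || U) forces U = True.
  clause (H || !R || !U) is falsified — backtrack.
So R = False.
  then (Q || R) forces Q = True.
  then (B || !Q) forces B = True.
  then (!Q || !V) forces V = False.
  then (G || V) forces G = True.
Set W = True.
Try H = False:
  (H || U) forces U = True.
  (!E || !U) forces E = False.
  clause (E || H || R) is falsified — backtrack.
So H = True.
Set U = False.
Set E = False.
All clauses satisfied.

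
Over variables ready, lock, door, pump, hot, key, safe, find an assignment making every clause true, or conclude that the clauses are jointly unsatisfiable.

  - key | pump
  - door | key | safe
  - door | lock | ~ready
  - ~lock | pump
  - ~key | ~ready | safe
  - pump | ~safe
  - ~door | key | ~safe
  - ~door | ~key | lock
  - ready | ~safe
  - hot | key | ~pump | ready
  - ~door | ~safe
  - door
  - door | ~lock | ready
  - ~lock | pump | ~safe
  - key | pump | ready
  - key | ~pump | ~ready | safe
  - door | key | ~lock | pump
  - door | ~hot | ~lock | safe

ready = False, lock = False, door = True, pump = True, hot = True, key = False, safe = False

Unit clause (door) forces door = True.
In (~door | ~safe) only ~safe is left, so safe = False.
Try ready = True:
  (~key | ~ready | safe) forces key = False.
  (key | pump) forces pump = True.
  clause (key | ~pump | ~ready | safe) is falsified — backtrack.
So ready = False.
Set lock = False.
  then (~door | ~key | lock) forces key = False.
  then (key | pump | ready) forces pump = True.
  then (hot | key | ~pump | ready) forces hot = True.
All clauses satisfied.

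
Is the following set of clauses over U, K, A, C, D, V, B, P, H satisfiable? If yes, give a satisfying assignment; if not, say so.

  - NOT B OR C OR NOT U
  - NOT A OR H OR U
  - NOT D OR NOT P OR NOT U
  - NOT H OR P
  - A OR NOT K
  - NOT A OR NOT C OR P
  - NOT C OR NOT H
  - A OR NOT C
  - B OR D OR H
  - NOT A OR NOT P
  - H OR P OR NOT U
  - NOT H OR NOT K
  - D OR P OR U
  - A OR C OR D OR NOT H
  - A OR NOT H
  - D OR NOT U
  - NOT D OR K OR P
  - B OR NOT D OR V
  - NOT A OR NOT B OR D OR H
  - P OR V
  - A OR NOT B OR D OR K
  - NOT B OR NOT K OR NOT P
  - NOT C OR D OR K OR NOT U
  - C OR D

U = False, K = False, A = False, C = False, D = True, V = True, B = False, P = True, H = False

Set U = False.
Try K = True:
  (A OR NOT K) forces A = True.
  (NOT A OR H OR U) forces H = True.
  clause (NOT H OR NOT K) is falsified — backtrack.
So K = False.
Set A = False.
  then (A OR NOT C) forces C = False.
  then (A OR NOT H) forces H = False.
  then (C OR D) forces D = True.
  then (NOT D OR K OR P) forces P = True.
Set V = True.
Set B = False.
All clauses satisfied.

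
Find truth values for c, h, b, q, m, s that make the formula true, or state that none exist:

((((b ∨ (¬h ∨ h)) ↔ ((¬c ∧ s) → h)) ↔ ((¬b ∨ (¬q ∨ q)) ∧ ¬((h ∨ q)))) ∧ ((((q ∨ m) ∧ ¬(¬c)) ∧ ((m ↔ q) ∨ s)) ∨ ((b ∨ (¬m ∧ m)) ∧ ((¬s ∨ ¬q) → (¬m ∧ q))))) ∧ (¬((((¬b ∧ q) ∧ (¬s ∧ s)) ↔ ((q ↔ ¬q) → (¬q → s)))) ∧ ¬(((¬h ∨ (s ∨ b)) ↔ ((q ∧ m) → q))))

The formula is unsatisfiable.

Case h = True: the conjunct ((b ∨ (¬h ∨ h)) ↔ ((¬c ∧ s) → h)) ↔ ((¬b ∨ (¬q ∨ q)) ∧ ¬((h ∨ q))) becomes (True ↔ True) ↔ ((¬b ∨ (¬q ∨ q)) ∧ False) = False.
Case h = False: the formula simplifies to ((¬((¬c ∧ s)) ↔ ((¬b ∨ (¬q ∨ q)) ∧ ¬q)) ∧ ((((q ∨ m) ∧ ¬(¬c)) ∧ ((m ↔ q) ∨ s)) ∨ ((b ∨ (¬m ∧ m)) ∧ ((¬s ∨ ¬q) → (¬m ∧ q))))) ∧ (¬((((¬b ∧ q) ∧ (¬s ∧ s)) ↔ ((q ↔ ¬q) → (¬q → s)))) ∧ ¬(((q ∧ m) → q))).
  q = True: the conjunct ¬(((q ∧ m) → q)) becomes ¬((m → True)) = False.
  q = False: the conjunct ¬(((q ∧ m) → q)) becomes ¬((False → False)) = False.
Both cases fail — unsatisfiable.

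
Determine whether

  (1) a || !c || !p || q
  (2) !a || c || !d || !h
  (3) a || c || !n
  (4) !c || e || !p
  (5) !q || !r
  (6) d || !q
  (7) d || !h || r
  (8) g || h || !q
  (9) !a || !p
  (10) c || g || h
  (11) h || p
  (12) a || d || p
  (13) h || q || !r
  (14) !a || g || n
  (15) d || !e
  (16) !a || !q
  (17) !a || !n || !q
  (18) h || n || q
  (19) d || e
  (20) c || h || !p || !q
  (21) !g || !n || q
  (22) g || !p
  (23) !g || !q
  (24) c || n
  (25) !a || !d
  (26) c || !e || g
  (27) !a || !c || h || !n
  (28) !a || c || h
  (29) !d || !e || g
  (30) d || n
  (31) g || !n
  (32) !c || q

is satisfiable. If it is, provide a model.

Set r = False.
Set c = True.
  then (!c || q) forces q = True.
  then (d || !q) forces d = True.
  then (!a || !q) forces a = False.
  then (!g || !q) forces g = False.
  then (!d || !e || g) forces e = False.
  then (g || !n) forces n = False.
  then (!c || e || !p) forces p = False.
  then (g || h || !q) forces h = True.
All clauses satisfied.

r = False; c = True; d = True; q = True; a = False; n = False; h = True; g = False; p = False; e = False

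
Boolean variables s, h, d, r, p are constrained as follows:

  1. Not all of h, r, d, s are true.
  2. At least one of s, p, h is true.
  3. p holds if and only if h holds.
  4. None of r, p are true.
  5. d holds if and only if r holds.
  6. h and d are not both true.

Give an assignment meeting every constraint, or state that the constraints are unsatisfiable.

s=T, h=F, d=F, r=F, p=F

  (1) {h, r, d, s}: 1/4 true — not all ✓
  (2) {s, p, h}: 1 true — at least one ✓
  (3) p=F, h=F — same ✓
  (4) {r, p}: 0 true — none ✓
  (5) d=F, r=F — same ✓
  (6) h=F, d=F — not both ✓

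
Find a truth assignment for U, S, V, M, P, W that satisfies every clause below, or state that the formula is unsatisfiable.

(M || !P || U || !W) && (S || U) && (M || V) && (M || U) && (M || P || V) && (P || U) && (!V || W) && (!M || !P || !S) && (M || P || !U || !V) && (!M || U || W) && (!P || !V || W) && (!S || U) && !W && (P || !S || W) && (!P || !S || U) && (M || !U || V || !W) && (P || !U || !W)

Unit clause (!W) forces W = False.
In (!V || W) only !V is left, so V = False.
In (M || V) only M is left, so M = True.
In (!M || U || W) only U is left, so U = True.
Try S = True:
  (!M || !P || !S) forces P = False.
  clause (P || !S || W) is falsified — backtrack.
So S = False.
Set P = True.
All clauses satisfied.

U = True; S = False; V = False; M = True; P = True; W = False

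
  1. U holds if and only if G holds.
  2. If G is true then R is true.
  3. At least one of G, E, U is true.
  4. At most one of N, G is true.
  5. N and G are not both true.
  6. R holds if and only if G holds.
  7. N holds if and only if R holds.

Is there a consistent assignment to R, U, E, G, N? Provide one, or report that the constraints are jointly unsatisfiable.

R: False; U: False; E: True; G: False; N: False

  (1) U=F, G=F — same ✓
  (2) G=F ⇒ R: vacuous ✓
  (3) {G, E, U}: 1 true — at least one ✓
  (4) {N, G}: 0 true — at most one ✓
  (5) N=F, G=F — not both ✓
  (6) R=F, G=F — same ✓
  (7) N=F, R=F — same ✓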